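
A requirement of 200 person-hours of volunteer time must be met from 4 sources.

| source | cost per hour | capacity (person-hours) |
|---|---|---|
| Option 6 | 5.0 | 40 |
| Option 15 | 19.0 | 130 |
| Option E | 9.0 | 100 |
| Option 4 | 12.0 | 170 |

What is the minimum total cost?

1820

Fill from the cheapest source first.
Option 6 (5.0): use full 40 — 160 person-hours to go.
Option E at 9.0: take all 100 person-hours — 60 still needed.
Option 4 at 12.0: take 60 of its 170 — requirement met.
Option 15: unused.
Cost = 40×5.0 + 100×9.0 + 60×12.0 = 1820.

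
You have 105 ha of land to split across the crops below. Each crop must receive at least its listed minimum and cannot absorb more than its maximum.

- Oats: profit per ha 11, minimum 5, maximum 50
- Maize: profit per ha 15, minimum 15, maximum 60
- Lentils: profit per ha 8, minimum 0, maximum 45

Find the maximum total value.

1395

Meeting every minimum uses 5+15+0 = 20 ha, leaving 85.
Order the crops by profit per ha: Maize 15 > Oats 11 > Lentils 8.
Maize: +45 to 60 (cap) → 40 left.
Oats: +40 (room for 45) → 45. Pool exhausted.
Total = 11×45 + 15×60 = 1395.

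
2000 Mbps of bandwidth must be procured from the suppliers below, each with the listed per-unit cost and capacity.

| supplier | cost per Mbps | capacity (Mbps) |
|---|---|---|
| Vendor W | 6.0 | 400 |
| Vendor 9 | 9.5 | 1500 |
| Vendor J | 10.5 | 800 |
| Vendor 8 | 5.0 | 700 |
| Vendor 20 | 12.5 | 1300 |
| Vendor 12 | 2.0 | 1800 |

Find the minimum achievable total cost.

Fill from the cheapest supplier first.
Vendor 12 (2.0): use full 1800 ; 200 Mbps to go.
Vendor 8 (5.0): take the remaining 200 ; done.
Vendor W, Vendor 9, Vendor J, Vendor 20: unused.
Cost = 1800×2.0 + 200×5.0 = 4600.

4600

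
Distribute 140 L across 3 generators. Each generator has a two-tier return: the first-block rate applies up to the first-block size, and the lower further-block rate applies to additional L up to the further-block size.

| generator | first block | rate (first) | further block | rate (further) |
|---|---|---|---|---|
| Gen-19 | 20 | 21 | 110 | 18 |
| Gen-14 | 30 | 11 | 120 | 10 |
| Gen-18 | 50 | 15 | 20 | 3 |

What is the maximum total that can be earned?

Treat each block as its own option and order by rate: Gen-19/T1 21 > Gen-19/T2 18 > Gen-18/T1 15 > Gen-14/T1 11 > Gen-14/T2 10 > Gen-18/T2 3.
Gen-19 T1 at 21: fill all 20 — 120 left.
Fill Gen-19 T2 block (110 at 18) — 10 left.
Gen-18 T1 at 15: only 10 left, fill 10.
Total = 21×20 + 18×110 + 15×10 = 2550.

2550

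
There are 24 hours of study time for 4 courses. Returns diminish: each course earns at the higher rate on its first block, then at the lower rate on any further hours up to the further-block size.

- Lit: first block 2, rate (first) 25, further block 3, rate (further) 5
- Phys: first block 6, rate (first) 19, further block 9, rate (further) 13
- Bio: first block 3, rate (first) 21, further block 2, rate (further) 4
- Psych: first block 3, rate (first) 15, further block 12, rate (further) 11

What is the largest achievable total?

Treat each block as its own option and order by rate: Lit/first 25 > Bio/first 21 > Phys/first 19 > Psych/first 15 > Phys/second 13 > Psych/second 11 > Lit/second 5 > Bio/second 4.
Fill Lit first block (2 at 25) — 22 left.
Fill Bio first block (3 at 21) — 19 left.
Phys/first (19): +6 — 13 left.
Fill Psych first block (3 at 15) — 10 left.
Phys/second (13): +9 — 1 left.
Psych second at 11: only 1 left, fill 1.
Total = 25×2 + 21×3 + 19×6 + 15×3 + 13×9 + 11×1 = 400.

400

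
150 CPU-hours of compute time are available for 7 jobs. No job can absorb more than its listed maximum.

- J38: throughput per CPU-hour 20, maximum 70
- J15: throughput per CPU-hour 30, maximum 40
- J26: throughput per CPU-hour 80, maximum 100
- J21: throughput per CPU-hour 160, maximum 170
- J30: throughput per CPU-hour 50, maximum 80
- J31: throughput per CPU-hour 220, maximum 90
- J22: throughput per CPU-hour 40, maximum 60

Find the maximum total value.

Rank by throughput per CPU-hour: J31 220 > J21 160 > J26 80 > J30 50 > J22 40 > J15 30 > J38 20.
J31 takes 90 to reach its cap of 90 — 60 left.
Only 60 left; J21 takes them to reach 60.
Total = 160×60 + 220×90 = 29400.

29400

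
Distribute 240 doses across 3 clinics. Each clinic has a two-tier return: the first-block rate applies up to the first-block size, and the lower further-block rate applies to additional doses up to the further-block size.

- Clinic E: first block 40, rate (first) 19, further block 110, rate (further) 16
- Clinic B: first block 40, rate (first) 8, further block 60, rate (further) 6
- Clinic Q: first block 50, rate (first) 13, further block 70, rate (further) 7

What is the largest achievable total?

Treat each block as its own option and order by rate: Clinic E/first 19 > Clinic E/second 16 > Clinic Q/first 13 > Clinic B/first 8 > Clinic Q/second 7 > Clinic B/second 6.
Clinic E first at 19: fill all 40 → 200 left.
Clinic E/second (16): +110 → 90 left.
Fill Clinic Q first block (50 at 13) → 40 left.
Clinic B/first (8): +40 → 0 left.
Total = 19×40 + 16×110 + 13×50 + 8×40 = 3490.

3490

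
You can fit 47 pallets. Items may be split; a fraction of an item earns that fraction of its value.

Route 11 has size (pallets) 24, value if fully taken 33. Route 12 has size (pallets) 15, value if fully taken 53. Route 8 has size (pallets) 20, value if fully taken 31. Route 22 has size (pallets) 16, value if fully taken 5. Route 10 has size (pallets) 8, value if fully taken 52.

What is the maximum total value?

141.5

Best value per unit of size first: Route 10 52/8≈6.5, Route 12 53/15≈3.53, Route 8 31/20≈1.55, Route 11 33/24≈1.38, Route 22 5/16≈0.312.
Route 10: take in full, 8 pallets for value 52 ; 39 left.
Take all of Route 12 (15 pallets, value 53) ; 24 pallets left.
Route 8: take in full, 20 pallets for value 31 ; 4 left.
Only 4 pallets remain; take 4/24 of Route 11 for value 33×4/24 = 5.5.
Total value = 141.5.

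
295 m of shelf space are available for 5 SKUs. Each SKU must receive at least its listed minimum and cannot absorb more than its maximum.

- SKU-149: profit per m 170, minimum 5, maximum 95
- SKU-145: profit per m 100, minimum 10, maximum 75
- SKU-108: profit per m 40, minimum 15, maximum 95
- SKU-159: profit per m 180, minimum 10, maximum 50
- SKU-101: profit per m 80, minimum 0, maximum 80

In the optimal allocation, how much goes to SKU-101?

Meeting every minimum uses 5+10+15+10+0 = 40 m, leaving 255.
Order the SKUs by profit per m: SKU-159 180 > SKU-149 170 > SKU-145 100 > SKU-101 80 > SKU-108 40.
Give SKU-159 40 more to hit its cap of 50 → 215 left.
Give SKU-149 90 more to hit its cap of 95 → 125 left.
SKU-145 takes 65 more to reach its cap of 75 → 60 left.
SKU-101: +60 (room for 80) → 60. Pool exhausted.

60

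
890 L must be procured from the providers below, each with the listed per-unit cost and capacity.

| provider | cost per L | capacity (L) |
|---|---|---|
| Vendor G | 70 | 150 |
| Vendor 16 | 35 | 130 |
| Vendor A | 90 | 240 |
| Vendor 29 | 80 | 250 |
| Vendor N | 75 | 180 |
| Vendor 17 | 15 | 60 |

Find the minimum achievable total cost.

60250

Cheapest first:
Vendor 17 (15): use full 60 — 830 L to go.
Vendor 16 at 35: take all 130 L — 700 still needed.
Take 150 from Vendor G at 70 — need 550 more.
Vendor N at 75: take all 180 L — 370 still needed.
Vendor 29 (80): use full 250 — 120 L to go.
Take 120 from Vendor A at 90 to finish.
Cost = 60×15 + 130×35 + 150×70 + 180×75 + 250×80 + 120×90 = 60250.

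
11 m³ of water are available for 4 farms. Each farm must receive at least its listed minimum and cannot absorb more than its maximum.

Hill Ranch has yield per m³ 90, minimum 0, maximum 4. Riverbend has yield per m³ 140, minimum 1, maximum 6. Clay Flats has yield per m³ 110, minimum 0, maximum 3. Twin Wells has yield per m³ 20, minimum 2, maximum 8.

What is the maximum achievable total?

Meeting every minimum uses 0+1+0+2 = 3 m³, leaving 8.
Order the farms by yield per m³: Riverbend 140 > Clay Flats 110 > Hill Ranch 90 > Twin Wells 20.
Give Riverbend 5 more to hit its cap of 6 ; 3 left.
Clay Flats: +3 to 3 (cap) ; 0 left.
Total = 140×6 + 110×3 + 20×2 = 1210.

1210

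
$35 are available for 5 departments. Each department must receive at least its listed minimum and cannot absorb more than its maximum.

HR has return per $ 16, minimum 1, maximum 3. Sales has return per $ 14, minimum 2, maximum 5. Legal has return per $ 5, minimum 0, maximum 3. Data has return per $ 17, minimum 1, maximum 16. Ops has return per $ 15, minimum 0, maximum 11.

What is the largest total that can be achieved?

555

Meeting every minimum uses 1+2+0+1+0 = 4 $, leaving 31.
Highest return per $ first: Data 17 > HR 16 > Ops 15 > Sales 14 > Legal 5.
Data: +15 to 16 (cap) — 16 left.
HR: +2 to 3 (cap) — 14 left.
Ops: +11 to 11 (cap) — 3 left.
Give Sales 3 more to hit its cap of 5 — 0 left.
Total = 16×3 + 14×5 + 17×16 + 15×11 = 555.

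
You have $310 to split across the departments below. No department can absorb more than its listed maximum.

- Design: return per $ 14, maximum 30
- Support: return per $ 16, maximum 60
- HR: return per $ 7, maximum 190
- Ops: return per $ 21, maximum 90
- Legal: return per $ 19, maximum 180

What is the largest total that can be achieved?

5950

Order the departments by return per $: Ops 21 > Legal 19 > Support 16 > Design 14 > HR 7.
Ops: +90 to 90 (cap) — 220 left.
Legal: +180 to 180 (cap) — 40 left.
Only 40 left; Support takes them to reach 40.
Total = 16×40 + 21×90 + 19×180 = 5950.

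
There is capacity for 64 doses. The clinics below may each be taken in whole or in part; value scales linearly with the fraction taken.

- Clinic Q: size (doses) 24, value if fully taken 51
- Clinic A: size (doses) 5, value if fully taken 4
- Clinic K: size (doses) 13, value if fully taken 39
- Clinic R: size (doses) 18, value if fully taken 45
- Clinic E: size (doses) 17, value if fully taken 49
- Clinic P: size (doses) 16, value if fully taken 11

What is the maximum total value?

167

Best value per unit of size first: Clinic K 39/13≈3, Clinic E 49/17≈2.88, Clinic R 45/18≈2.5, Clinic Q 51/24≈2.12, Clinic A 4/5≈0.8, Clinic P 11/16≈0.688.
All 13 doses of Clinic K fit (value 39) ; 51 remain.
All 17 doses of Clinic E fit (value 49) ; 34 remain.
All 18 doses of Clinic R fit (value 45) ; 16 remain.
Only 16 doses remain; take 16/24 of Clinic Q for value 51×16/24 = 34.
Total value = 167.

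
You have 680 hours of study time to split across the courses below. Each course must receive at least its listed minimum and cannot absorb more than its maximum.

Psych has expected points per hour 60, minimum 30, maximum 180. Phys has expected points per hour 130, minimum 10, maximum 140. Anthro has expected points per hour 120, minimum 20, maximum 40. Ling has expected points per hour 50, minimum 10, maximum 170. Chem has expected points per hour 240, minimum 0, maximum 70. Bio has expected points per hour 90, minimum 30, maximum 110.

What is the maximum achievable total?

Meeting every minimum uses 30+10+20+10+0+30 = 100 hours, leaving 580.
Order the courses by expected points per hour: Chem 240 > Phys 130 > Anthro 120 > Bio 90 > Psych 60 > Ling 50.
Give Chem 70 more to hit its cap of 70 ; 510 left.
Phys takes 130 more to reach its cap of 140 ; 380 left.
Anthro: +20 to 40 (cap) ; 360 left.
Give Bio 80 more to hit its cap of 110 ; 280 left.
Psych: +150 to 180 (cap) ; 130 left.
Ling: +130 (room for 160) → 140. Pool exhausted.
Total = 60×180 + 130×140 + 120×40 + 50×140 + 240×70 + 90×110 = 67500.

67500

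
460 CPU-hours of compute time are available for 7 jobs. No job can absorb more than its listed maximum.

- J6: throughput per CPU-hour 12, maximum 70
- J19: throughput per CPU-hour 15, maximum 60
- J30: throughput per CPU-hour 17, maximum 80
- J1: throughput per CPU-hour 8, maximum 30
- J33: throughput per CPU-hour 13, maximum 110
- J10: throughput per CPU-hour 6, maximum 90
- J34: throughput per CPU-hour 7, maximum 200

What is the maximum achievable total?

5540

Rank by throughput per CPU-hour: J30 17 > J19 15 > J33 13 > J6 12 > J1 8 > J34 7 > J10 6.
Give J30 80 to hit its cap of 80 → 380 left.
J19 takes 60 to reach its cap of 60 → 320 left.
Give J33 110 to hit its cap of 110 → 210 left.
Give J6 70 to hit its cap of 70 → 140 left.
J1: +30 to 30 (cap) → 110 left.
J34: +110 (room for 200) → 110. Pool exhausted.
Total = 12×70 + 15×60 + 17×80 + 8×30 + 13×110 + 7×110 = 5540.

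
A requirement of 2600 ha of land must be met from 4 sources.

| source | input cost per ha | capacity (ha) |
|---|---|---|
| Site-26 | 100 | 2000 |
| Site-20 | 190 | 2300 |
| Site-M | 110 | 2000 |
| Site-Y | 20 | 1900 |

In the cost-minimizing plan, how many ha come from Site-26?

700

Cheapest first:
Site-Y (20): use full 1900 ; 700 ha to go.
Site-26 (100): take the remaining 700 ; done.
Site-M, Site-20: unused.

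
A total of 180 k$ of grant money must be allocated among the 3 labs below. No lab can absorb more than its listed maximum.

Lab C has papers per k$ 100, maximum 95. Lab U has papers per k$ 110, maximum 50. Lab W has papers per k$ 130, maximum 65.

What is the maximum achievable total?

Highest papers per k$ first: Lab W 130 > Lab U 110 > Lab C 100.
Lab W takes 65 to reach its cap of 65 → 115 left.
Lab U: +50 to 50 (cap) → 65 left.
Only 65 left; Lab C takes them to reach 65.
Total = 100×65 + 110×50 + 130×65 = 20450.

20450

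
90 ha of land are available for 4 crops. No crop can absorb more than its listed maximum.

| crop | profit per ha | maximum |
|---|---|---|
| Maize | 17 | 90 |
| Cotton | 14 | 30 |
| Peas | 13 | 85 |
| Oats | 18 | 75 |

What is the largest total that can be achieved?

1605

Highest profit per ha first: Oats 18 > Maize 17 > Cotton 14 > Peas 13.
Oats takes 75 to reach its cap of 75 → 15 left.
Maize: +15 (room for 90) → 15. Pool exhausted.
Total = 17×15 + 18×75 = 1605.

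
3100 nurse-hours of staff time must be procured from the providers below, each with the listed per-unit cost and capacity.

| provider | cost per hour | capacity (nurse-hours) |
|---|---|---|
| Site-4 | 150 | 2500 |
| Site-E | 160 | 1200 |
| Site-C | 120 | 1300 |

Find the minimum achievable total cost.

Fill from the cheapest provider first.
Site-C at 120: take all 1300 nurse-hours → 1800 still needed.
Take 1800 from Site-4 at 150 to finish.
Site-E: unused.
Cost = 1300×120 + 1800×150 = 426000.

426000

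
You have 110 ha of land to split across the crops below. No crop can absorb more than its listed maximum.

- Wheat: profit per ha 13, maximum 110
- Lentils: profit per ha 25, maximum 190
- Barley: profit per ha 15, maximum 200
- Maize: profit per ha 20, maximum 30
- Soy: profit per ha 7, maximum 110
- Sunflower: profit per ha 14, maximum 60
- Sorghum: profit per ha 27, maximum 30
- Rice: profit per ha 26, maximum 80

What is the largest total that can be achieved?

Order the crops by profit per ha: Sorghum 27 > Rice 26 > Lentils 25 > Maize 20 > Barley 15 > Sunflower 14 > Wheat 13 > Soy 7.
Sorghum: +30 to 30 (cap) — 80 left.
Rice takes 80 to reach its cap of 80 — 0 left.
Total = 27×30 + 26×80 = 2890.

2890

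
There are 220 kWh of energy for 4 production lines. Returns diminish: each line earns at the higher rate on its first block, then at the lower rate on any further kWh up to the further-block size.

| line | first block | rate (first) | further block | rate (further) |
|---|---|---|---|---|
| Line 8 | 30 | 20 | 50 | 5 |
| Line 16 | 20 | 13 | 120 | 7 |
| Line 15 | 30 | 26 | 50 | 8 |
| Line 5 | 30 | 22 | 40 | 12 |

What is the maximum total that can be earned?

Treat each block as its own option and order by rate: Line 15/T1 26 > Line 5/T1 22 > Line 8/T1 20 > Line 16/T1 13 > Line 5/T2 12 > Line 15/T2 8 > Line 16/T2 7 > Line 8/T2 5.
Line 15 T1 at 26: fill all 30 → 190 left.
Line 5 T1 at 22: fill all 30 → 160 left.
Line 8 T1 at 20: fill all 30 → 130 left.
Line 16 T1 at 13: fill all 20 → 110 left.
Fill Line 5 T2 block (40 at 12) → 70 left.
Line 15/T2 (8): +50 → 20 left.
Line 16/T2: +20 of 120 at 7; pool empty.
Total = 26×30 + 22×30 + 20×30 + 13×20 + 12×40 + 8×50 + 7×20 = 3320.

3320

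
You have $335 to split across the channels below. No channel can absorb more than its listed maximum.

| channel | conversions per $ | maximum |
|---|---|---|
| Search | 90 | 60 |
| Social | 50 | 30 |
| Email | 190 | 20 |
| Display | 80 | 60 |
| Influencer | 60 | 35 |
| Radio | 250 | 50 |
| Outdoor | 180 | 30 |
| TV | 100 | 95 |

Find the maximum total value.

42600

Order the channels by conversions per $: Radio 250 > Email 190 > Outdoor 180 > TV 100 > Search 90 > Display 80 > Influencer 60 > Social 50.
Radio: +50 to 50 (cap) — 285 left.
Give Email 20 to hit its cap of 20 — 265 left.
Give Outdoor 30 to hit its cap of 30 — 235 left.
TV takes 95 to reach its cap of 95 — 140 left.
Search takes 60 to reach its cap of 60 — 80 left.
Give Display 60 to hit its cap of 60 — 20 left.
Influencer: +20 (room for 35) → 20. Pool exhausted.
Total = 90×60 + 190×20 + 80×60 + 60×20 + 250×50 + 180×30 + 100×95 = 42600.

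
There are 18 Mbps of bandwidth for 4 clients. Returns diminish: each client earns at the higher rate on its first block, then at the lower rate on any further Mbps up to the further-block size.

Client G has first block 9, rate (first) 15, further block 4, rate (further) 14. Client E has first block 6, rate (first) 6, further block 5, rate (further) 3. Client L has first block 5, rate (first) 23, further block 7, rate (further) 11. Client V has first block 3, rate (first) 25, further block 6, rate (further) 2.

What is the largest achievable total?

339

Treat each block as its own option and order by rate: Client V/T1 25 > Client L/T1 23 > Client G/T1 15 > Client G/T2 14 > Client L/T2 11 > Client E/T1 6 > Client E/T2 3 > Client V/T2 2.
Client V T1 at 25: fill all 3 → 15 left.
Fill Client L T1 block (5 at 23) → 10 left.
Client G/T1 (15): +9 → 1 left.
Client G/T2: +1 of 4 at 14; pool empty.
Total = 25×3 + 23×5 + 15×9 + 14×1 = 339.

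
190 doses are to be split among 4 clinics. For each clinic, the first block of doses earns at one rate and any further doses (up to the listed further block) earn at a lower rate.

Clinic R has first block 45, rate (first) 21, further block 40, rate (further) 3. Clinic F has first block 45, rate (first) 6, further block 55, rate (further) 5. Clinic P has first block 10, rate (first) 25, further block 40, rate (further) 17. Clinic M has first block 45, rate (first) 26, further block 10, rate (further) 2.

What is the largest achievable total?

Order all 8 blocks by rate: Clinic M/tier1 26 > Clinic P/tier1 25 > Clinic R/tier1 21 > Clinic P/tier2 17 > Clinic F/tier1 6 > Clinic F/tier2 5 > Clinic R/tier2 3 > Clinic M/tier2 2.
Clinic M/tier1 (26): +45 ; 145 left.
Fill Clinic P tier1 block (10 at 25) ; 135 left.
Clinic R tier1 at 21: fill all 45 ; 90 left.
Fill Clinic P tier2 block (40 at 17) ; 50 left.
Clinic F tier1 at 6: fill all 45 ; 5 left.
Clinic F/tier2: +5 of 55 at 5; pool empty.
Total = 26×45 + 25×10 + 21×45 + 17×40 + 6×45 + 5×5 = 3340.

3340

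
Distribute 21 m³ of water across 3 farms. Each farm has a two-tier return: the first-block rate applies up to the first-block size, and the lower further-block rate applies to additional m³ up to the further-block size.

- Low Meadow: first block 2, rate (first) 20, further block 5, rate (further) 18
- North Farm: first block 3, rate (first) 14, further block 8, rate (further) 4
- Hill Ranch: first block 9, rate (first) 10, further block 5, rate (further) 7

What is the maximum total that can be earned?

276

Rank every tier by rate: Low Meadow/T1 20 > Low Meadow/T2 18 > North Farm/T1 14 > Hill Ranch/T1 10 > Hill Ranch/T2 7 > North Farm/T2 4.
Fill Low Meadow T1 block (2 at 20) → 19 left.
Low Meadow/T2 (18): +5 → 14 left.
North Farm/T1 (14): +3 → 11 left.
Hill Ranch T1 at 10: fill all 9 → 2 left.
Hill Ranch/T2: +2 of 5 at 7; pool empty.
Total = 20×2 + 18×5 + 14×3 + 10×9 + 7×2 = 276.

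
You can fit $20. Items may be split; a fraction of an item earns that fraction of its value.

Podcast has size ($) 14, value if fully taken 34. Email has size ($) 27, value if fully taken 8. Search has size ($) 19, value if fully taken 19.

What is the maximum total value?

40

Best value per unit of size first: Podcast 34/14≈2.43, Search 19/19≈1, Email 8/27≈0.296.
Podcast: take in full, 14 $ for value 34 ; 6 left.
Only 6 $ remain; take 6/19 of Search for value 19×6/19 = 6.
Total value = 40.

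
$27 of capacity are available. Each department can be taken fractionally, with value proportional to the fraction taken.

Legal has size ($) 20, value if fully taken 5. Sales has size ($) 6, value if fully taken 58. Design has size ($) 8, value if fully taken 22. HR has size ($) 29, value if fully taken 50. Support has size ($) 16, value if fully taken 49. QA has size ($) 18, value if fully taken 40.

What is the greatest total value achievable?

120.75

Best value per unit of size first: Sales 58/6≈9.67, Support 49/16≈3.06, Design 22/8≈2.75, QA 40/18≈2.22, HR 50/29≈1.72, Legal 5/20≈0.25.
Take all of Sales (6 $, value 58) — 21 $ left.
Take all of Support (16 $, value 49) — 5 $ left.
5 $ left: a 5/8 share of Design gives 22×5/8 = 13.75.
Total value = 120.75.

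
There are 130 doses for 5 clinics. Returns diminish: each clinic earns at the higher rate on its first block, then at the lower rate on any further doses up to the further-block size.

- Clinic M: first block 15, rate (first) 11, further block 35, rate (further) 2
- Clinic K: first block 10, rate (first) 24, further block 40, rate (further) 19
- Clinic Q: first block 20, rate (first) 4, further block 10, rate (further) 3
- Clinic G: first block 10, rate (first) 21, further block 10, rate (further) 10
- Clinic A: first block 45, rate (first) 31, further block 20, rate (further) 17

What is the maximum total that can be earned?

3000

Rank every tier by rate: Clinic A/tier1 31 > Clinic K/tier1 24 > Clinic G/tier1 21 > Clinic K/tier2 19 > Clinic A/tier2 17 > Clinic M/tier1 11 > Clinic G/tier2 10 > Clinic Q/tier1 4 > Clinic Q/tier2 3 > Clinic M/tier2 2.
Clinic A/tier1 (31): +45 — 85 left.
Fill Clinic K tier1 block (10 at 24) — 75 left.
Clinic G tier1 at 21: fill all 10 — 65 left.
Clinic K tier2 at 19: fill all 40 — 25 left.
Clinic A tier2 at 17: fill all 20 — 5 left.
Clinic M tier1 at 11: only 5 left, fill 5.
Total = 31×45 + 24×10 + 21×10 + 19×40 + 17×20 + 11×5 = 3000.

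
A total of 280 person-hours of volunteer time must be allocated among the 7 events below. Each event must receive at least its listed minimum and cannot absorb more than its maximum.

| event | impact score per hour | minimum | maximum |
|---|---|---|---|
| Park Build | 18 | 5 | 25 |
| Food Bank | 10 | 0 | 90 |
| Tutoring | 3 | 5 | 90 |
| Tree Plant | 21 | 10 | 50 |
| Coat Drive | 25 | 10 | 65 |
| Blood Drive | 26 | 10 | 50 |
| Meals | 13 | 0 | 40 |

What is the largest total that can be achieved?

5410

Meeting every minimum uses 5+0+5+10+10+10+0 = 40 person-hours, leaving 240.
Rank by impact score per hour: Blood Drive 26 > Coat Drive 25 > Tree Plant 21 > Park Build 18 > Meals 13 > Food Bank 10 > Tutoring 3.
Blood Drive: +40 to 50 (cap) — 200 left.
Give Coat Drive 55 more to hit its cap of 65 — 145 left.
Give Tree Plant 40 more to hit its cap of 50 — 105 left.
Park Build: +20 to 25 (cap) — 85 left.
Meals takes 40 more to reach its cap of 40 — 45 left.
Only 45 left; Food Bank takes them to reach 45.
Total = 18×25 + 10×45 + 3×5 + 21×50 + 25×65 + 26×50 + 13×40 = 5410.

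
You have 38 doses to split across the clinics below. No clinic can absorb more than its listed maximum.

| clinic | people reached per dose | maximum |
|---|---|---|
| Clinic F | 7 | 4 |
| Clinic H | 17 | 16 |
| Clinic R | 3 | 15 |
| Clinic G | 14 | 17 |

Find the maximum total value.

Order the clinics by people reached per dose: Clinic H 17 > Clinic G 14 > Clinic F 7 > Clinic R 3.
Give Clinic H 16 to hit its cap of 16 ; 22 left.
Clinic G: +17 to 17 (cap) ; 5 left.
Clinic F takes 4 to reach its cap of 4 ; 1 left.
Only 1 left; Clinic R takes them to reach 1.
Total = 7×4 + 17×16 + 3×1 + 14×17 = 541.

541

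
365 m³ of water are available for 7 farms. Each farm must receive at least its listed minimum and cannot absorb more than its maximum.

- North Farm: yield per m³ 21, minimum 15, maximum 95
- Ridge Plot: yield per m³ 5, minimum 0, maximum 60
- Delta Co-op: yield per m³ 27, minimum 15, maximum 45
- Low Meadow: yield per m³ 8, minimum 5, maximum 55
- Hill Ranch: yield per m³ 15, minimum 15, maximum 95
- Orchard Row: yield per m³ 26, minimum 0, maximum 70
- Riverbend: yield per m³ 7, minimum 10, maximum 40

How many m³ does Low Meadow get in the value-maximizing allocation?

Meeting every minimum uses 15+0+15+5+15+0+10 = 60 m³, leaving 305.
Order the farms by yield per m³: Delta Co-op 27 > Orchard Row 26 > North Farm 21 > Hill Ranch 15 > Low Meadow 8 > Riverbend 7 > Ridge Plot 5.
Delta Co-op takes 30 more to reach its cap of 45 → 275 left.
Orchard Row: +70 to 70 (cap) → 205 left.
Give North Farm 80 more to hit its cap of 95 → 125 left.
Hill Ranch: +80 to 95 (cap) → 45 left.
Low Meadow has room for 50 more but only 45 remain, so it gets 50.

50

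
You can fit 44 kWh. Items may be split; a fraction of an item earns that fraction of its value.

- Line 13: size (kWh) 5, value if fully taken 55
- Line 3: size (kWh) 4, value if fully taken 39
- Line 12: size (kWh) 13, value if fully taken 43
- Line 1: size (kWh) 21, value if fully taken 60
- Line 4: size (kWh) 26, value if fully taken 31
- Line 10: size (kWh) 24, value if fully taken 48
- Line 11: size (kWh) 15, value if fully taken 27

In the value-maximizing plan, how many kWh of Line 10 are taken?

1

Sort by value density: Line 13 55/5≈11, Line 3 39/4≈9.75, Line 12 43/13≈3.31, Line 1 60/21≈2.86, Line 10 48/24≈2, Line 11 27/15≈1.8, Line 4 31/26≈1.19.
Take all of Line 13 (5 kWh, value 55) → 39 kWh left.
All 4 kWh of Line 3 fit (value 39) → 35 remain.
Take all of Line 12 (13 kWh, value 43) → 22 kWh left.
Take all of Line 1 (21 kWh, value 60) → 1 kWh left.
Fill the last 1 kWh with part of Line 10: 1/24 of it earns 2.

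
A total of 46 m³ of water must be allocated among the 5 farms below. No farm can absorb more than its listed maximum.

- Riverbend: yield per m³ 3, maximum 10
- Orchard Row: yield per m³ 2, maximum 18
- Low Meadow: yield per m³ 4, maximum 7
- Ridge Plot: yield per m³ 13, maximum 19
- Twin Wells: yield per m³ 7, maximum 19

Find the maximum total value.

Highest yield per m³ first: Ridge Plot 13 > Twin Wells 7 > Low Meadow 4 > Riverbend 3 > Orchard Row 2.
Give Ridge Plot 19 to hit its cap of 19 → 27 left.
Twin Wells: +19 to 19 (cap) → 8 left.
Low Meadow takes 7 to reach its cap of 7 → 1 left.
Riverbend: +1 (room for 10) → 1. Pool exhausted.
Total = 3×1 + 4×7 + 13×19 + 7×19 = 411.

411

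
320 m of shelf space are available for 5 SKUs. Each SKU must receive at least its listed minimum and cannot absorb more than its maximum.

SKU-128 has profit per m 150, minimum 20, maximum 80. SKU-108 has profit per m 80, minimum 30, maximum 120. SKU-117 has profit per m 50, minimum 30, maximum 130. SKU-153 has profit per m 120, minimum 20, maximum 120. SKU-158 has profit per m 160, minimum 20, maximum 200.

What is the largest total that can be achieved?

44300

Meeting every minimum uses 20+30+30+20+20 = 120 m, leaving 200.
Rank by profit per m: SKU-158 160 > SKU-128 150 > SKU-153 120 > SKU-108 80 > SKU-117 50.
SKU-158: +180 to 200 (cap) — 20 left.
Only 20 left; SKU-128 takes them to reach 40.
Total = 150×40 + 80×30 + 50×30 + 120×20 + 160×200 = 44300.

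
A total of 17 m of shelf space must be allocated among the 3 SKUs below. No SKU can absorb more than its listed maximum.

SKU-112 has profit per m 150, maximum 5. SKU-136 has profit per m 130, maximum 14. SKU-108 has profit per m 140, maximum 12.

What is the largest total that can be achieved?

2430

Order the SKUs by profit per m: SKU-112 150 > SKU-108 140 > SKU-136 130.
SKU-112: +5 to 5 (cap) → 12 left.
SKU-108 takes 12 to reach its cap of 12 → 0 left.
Total = 150×5 + 140×12 = 2430.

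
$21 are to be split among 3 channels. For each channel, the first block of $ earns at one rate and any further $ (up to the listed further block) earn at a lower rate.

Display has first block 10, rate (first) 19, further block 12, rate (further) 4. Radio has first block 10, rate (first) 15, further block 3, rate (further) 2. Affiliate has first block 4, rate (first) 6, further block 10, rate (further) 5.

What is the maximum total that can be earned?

346

Rank every tier by rate: Display/first 19 > Radio/first 15 > Affiliate/first 6 > Affiliate/second 5 > Display/second 4 > Radio/second 2.
Fill Display first block (10 at 19) — 11 left.
Radio first at 15: fill all 10 — 1 left.
1 remain; put them into Affiliate first at 6.
Total = 19×10 + 15×10 + 6×1 = 346.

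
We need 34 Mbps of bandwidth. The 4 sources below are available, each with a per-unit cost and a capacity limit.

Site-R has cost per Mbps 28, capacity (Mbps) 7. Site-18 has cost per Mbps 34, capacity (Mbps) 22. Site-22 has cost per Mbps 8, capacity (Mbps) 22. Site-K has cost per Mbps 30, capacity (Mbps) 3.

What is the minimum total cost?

Cheapest first:
Take 22 from Site-22 at 8 — need 12 more.
Site-R at 28: take all 7 Mbps — 5 still needed.
Site-K (30): use full 3 — 2 Mbps to go.
Take 2 from Site-18 at 34 to finish.
Cost = 22×8 + 7×28 + 3×30 + 2×34 = 530.

530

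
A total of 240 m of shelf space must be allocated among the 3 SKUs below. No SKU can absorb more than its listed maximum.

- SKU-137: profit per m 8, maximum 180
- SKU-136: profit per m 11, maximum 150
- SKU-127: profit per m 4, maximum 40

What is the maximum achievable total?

2370

Order the SKUs by profit per m: SKU-136 11 > SKU-137 8 > SKU-127 4.
SKU-136: +150 to 150 (cap) ; 90 left.
SKU-137: +90 (room for 180) → 90. Pool exhausted.
Total = 8×90 + 11×150 = 2370.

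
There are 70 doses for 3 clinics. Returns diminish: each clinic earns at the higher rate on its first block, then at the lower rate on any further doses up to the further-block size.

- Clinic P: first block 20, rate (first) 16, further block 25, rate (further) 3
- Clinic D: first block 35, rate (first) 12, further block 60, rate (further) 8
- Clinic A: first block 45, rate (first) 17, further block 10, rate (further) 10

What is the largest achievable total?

Treat each block as its own option and order by rate: Clinic A/tier1 17 > Clinic P/tier1 16 > Clinic D/tier1 12 > Clinic A/tier2 10 > Clinic D/tier2 8 > Clinic P/tier2 3.
Clinic A/tier1 (17): +45 → 25 left.
Clinic P/tier1 (16): +20 → 5 left.
Clinic D tier1 at 12: only 5 left, fill 5.
Total = 17×45 + 16×20 + 12×5 = 1145.

1145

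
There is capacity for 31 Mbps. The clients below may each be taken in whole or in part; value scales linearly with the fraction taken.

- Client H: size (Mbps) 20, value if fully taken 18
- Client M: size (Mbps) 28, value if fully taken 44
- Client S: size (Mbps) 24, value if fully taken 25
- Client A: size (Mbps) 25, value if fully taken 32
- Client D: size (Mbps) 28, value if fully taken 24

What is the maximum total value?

47.84

Sort by value density: Client M 44/28≈1.57, Client A 32/25≈1.28, Client S 25/24≈1.04, Client H 18/20≈0.9, Client D 24/28≈0.857.
Take all of Client M (28 Mbps, value 44) ; 3 Mbps left.
Fill the last 3 Mbps with part of Client A: 3/25 of it earns 3.84.
Total value = 47.84.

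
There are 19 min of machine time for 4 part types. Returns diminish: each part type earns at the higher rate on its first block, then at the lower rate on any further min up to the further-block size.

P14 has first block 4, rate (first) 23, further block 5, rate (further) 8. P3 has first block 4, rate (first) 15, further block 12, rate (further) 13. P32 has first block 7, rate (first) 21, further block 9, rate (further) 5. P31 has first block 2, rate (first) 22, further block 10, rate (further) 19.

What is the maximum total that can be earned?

Rank every tier by rate: P14/tier1 23 > P31/tier1 22 > P32/tier1 21 > P31/tier2 19 > P3/tier1 15 > P3/tier2 13 > P14/tier2 8 > P32/tier2 5.
P14/tier1 (23): +4 → 15 left.
P31 tier1 at 22: fill all 2 → 13 left.
P32 tier1 at 21: fill all 7 → 6 left.
6 remain; put them into P31 tier2 at 19.
Total = 23×4 + 22×2 + 21×7 + 19×6 = 397.

397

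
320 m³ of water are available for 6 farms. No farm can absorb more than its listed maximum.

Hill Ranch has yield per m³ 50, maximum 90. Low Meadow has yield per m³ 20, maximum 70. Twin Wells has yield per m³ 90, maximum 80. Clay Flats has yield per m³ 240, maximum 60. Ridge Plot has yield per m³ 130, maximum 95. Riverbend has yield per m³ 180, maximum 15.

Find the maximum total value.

Highest yield per m³ first: Clay Flats 240 > Riverbend 180 > Ridge Plot 130 > Twin Wells 90 > Hill Ranch 50 > Low Meadow 20.
Clay Flats: +60 to 60 (cap) ; 260 left.
Give Riverbend 15 to hit its cap of 15 ; 245 left.
Ridge Plot takes 95 to reach its cap of 95 ; 150 left.
Twin Wells: +80 to 80 (cap) ; 70 left.
Only 70 left; Hill Ranch takes them to reach 70.
Total = 50×70 + 90×80 + 240×60 + 130×95 + 180×15 = 40150.

40150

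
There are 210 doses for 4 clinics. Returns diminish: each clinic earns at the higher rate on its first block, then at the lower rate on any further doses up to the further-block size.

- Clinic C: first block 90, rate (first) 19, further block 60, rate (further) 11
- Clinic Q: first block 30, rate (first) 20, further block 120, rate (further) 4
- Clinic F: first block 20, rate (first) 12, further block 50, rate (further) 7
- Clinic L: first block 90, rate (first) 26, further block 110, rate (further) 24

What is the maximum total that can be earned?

Order all 8 blocks by rate: Clinic L/T1 26 > Clinic L/T2 24 > Clinic Q/T1 20 > Clinic C/T1 19 > Clinic F/T1 12 > Clinic C/T2 11 > Clinic F/T2 7 > Clinic Q/T2 4.
Clinic L T1 at 26: fill all 90 ; 120 left.
Clinic L/T2 (24): +110 ; 10 left.
Clinic Q/T1: +10 of 30 at 20; pool empty.
Total = 26×90 + 24×110 + 20×10 = 5180.

5180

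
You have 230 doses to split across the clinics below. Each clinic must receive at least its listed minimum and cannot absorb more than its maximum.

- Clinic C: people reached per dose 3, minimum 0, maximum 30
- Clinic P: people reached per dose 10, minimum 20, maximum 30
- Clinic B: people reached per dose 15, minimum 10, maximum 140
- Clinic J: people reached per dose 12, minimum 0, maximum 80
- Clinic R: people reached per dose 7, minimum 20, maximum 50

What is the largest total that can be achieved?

Meeting every minimum uses 0+20+10+0+20 = 50 doses, leaving 180.
Rank by people reached per dose: Clinic B 15 > Clinic J 12 > Clinic P 10 > Clinic R 7 > Clinic C 3.
Clinic B: +130 to 140 (cap) — 50 left.
Clinic J: +50 (room for 80) → 50. Pool exhausted.
Total = 10×20 + 15×140 + 12×50 + 7×20 = 3040.

3040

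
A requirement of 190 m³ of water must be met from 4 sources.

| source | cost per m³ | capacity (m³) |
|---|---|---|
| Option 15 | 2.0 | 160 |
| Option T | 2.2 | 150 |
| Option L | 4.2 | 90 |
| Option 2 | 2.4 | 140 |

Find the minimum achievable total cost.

386

Fill from the cheapest source first.
Option 15 (2.0): use full 160 ; 30 m³ to go.
Option T (2.2): take the remaining 30 ; done.
Option 2, Option L: unused.
Cost = 160×2.0 + 30×2.2 = 386.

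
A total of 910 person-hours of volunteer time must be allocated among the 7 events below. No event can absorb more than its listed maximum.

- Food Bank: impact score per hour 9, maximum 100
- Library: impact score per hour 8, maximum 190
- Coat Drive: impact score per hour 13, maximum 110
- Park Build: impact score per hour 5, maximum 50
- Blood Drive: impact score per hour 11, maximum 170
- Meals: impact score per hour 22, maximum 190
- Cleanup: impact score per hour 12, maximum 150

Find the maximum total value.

11700

Order the events by impact score per hour: Meals 22 > Coat Drive 13 > Cleanup 12 > Blood Drive 11 > Food Bank 9 > Library 8 > Park Build 5.
Meals takes 190 to reach its cap of 190 — 720 left.
Give Coat Drive 110 to hit its cap of 110 — 610 left.
Cleanup: +150 to 150 (cap) — 460 left.
Blood Drive: +170 to 170 (cap) — 290 left.
Food Bank: +100 to 100 (cap) — 190 left.
Give Library 190 to hit its cap of 190 — 0 left.
Total = 9×100 + 8×190 + 13×110 + 11×170 + 22×190 + 12×150 = 11700.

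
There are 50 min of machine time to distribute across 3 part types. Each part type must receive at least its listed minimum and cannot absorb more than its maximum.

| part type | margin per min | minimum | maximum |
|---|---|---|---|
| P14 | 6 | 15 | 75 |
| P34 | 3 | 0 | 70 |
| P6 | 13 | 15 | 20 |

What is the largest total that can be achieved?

440

Meeting every minimum uses 15+0+15 = 30 min, leaving 20.
Highest margin per min first: P6 13 > P14 6 > P34 3.
P6: +5 to 20 (cap) → 15 left.
P14: +15 (room for 60) → 30. Pool exhausted.
Total = 6×30 + 13×20 = 440.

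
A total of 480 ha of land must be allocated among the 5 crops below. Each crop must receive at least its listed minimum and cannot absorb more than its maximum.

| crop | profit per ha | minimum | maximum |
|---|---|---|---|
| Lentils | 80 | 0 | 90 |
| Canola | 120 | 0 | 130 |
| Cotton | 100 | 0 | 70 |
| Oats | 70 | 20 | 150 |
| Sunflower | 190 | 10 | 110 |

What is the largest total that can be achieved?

56300

Meeting every minimum uses 0+0+0+20+10 = 30 ha, leaving 450.
Rank by profit per ha: Sunflower 190 > Canola 120 > Cotton 100 > Lentils 80 > Oats 70.
Give Sunflower 100 more to hit its cap of 110 → 350 left.
Give Canola 130 more to hit its cap of 130 → 220 left.
Cotton takes 70 more to reach its cap of 70 → 150 left.
Lentils takes 90 more to reach its cap of 90 → 60 left.
Only 60 left; Oats takes them to reach 80.
Total = 80×90 + 120×130 + 100×70 + 70×80 + 190×110 = 56300.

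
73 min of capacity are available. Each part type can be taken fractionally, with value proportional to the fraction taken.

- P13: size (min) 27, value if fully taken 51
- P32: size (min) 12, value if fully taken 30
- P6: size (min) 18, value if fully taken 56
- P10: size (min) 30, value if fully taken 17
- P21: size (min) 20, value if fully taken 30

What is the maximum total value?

Rank by value-to-size ratio: P6 56/18≈3.11, P32 30/12≈2.5, P13 51/27≈1.89, P21 30/20≈1.5, P10 17/30≈0.567.
All 18 min of P6 fit (value 56) → 55 remain.
Take all of P32 (12 min, value 30) → 43 min left.
Take all of P13 (27 min, value 51) → 16 min left.
16 min left: a 16/20 share of P21 gives 30×16/20 = 24.
Total value = 161.

161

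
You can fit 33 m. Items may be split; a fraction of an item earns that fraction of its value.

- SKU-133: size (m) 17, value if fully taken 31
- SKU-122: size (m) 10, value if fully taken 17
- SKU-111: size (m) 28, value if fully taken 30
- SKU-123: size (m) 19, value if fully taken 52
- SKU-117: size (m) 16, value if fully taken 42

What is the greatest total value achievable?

Sort by value density: SKU-123 52/19≈2.74, SKU-117 42/16≈2.62, SKU-133 31/17≈1.82, SKU-122 17/10≈1.7, SKU-111 30/28≈1.07.
Take all of SKU-123 (19 m, value 52) ; 14 m left.
Fill the last 14 m with part of SKU-117: 14/16 of it earns 36.75.
Total value = 88.75.

88.75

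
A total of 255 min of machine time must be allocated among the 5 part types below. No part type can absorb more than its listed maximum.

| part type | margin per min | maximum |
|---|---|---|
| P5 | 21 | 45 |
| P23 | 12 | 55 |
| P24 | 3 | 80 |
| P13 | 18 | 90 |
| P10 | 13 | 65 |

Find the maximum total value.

Highest margin per min first: P5 21 > P13 18 > P10 13 > P23 12 > P24 3.
Give P5 45 to hit its cap of 45 ; 210 left.
Give P13 90 to hit its cap of 90 ; 120 left.
Give P10 65 to hit its cap of 65 ; 55 left.
Give P23 55 to hit its cap of 55 ; 0 left.
Total = 21×45 + 12×55 + 18×90 + 13×65 = 4070.

4070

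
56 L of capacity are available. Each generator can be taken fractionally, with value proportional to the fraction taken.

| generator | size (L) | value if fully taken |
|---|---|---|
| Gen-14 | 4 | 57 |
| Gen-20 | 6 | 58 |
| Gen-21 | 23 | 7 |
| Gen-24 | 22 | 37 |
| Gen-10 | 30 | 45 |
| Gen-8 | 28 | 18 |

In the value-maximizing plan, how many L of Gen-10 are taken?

24

Sort by value density: Gen-14 57/4≈14.2, Gen-20 58/6≈9.67, Gen-24 37/22≈1.68, Gen-10 45/30≈1.5, Gen-8 18/28≈0.643, Gen-21 7/23≈0.304.
Take all of Gen-14 (4 L, value 57) ; 52 L left.
Gen-20: take in full, 6 L for value 58 ; 46 left.
All 22 L of Gen-24 fit (value 37) ; 24 remain.
24 L left: a 24/30 share of Gen-10 gives 45×24/30 = 36.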